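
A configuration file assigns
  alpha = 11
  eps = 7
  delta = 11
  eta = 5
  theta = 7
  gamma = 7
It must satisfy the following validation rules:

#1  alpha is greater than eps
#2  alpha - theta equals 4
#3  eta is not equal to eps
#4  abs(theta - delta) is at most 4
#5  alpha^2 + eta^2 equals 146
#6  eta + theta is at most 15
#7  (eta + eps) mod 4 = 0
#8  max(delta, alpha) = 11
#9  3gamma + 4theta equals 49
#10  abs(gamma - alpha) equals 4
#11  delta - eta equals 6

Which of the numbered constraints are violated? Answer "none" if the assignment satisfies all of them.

#1 alpha = 11, eps = 7; 11 > 7 — satisfied.
#2 alpha - theta = 11 - 7 = 4 — satisfied.
#3 eta = 5, eps = 7; distinct — satisfied.
#4 abs(7 - 11) = 4; 4 ≤ 4 — satisfied.
#5 alpha^2 + eta^2 = 11^2 + 5^2 = 121 + 25 = 146 — satisfied.
#6 eta + theta = 5 + 7 = 12; 12 ≤ 15 — satisfied.
#7 eta + eps = 12; 12 mod 4 = 0 — satisfied.
#8 max(11, 11) = 11 — satisfied.
#9 3gamma + 4theta = 3(7) + 4(7) = 49 — satisfied.
#10 abs(7 - 11) = 4 — satisfied.
#11 delta - eta = 11 - 5 = 6 — satisfied.

None — every constraint holds.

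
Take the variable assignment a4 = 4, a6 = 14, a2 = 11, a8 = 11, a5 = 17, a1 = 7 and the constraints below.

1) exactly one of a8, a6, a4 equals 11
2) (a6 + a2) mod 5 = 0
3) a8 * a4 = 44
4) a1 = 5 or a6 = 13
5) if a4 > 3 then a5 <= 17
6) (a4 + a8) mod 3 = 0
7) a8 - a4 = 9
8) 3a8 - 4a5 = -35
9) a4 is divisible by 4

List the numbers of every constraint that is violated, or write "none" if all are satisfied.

The assignment fails constraints 4, 7.

1) a8=11, a6=14, a4=4; 1 of them equals 11 — OK.
2) a6 + a2 = 25; 25 mod 5 = 0 — OK.
3) a8 * a4 = 11 * 4 = 44 — OK.
4) a1 = 7 ≠ 5 and a6 = 14 ≠ 13; both disjuncts false — violated.
5) a4 = 4 > 3, so we need a5 ≤ 17; a5 = 17 ≤ 17 — OK.
6) a4 + a8 = 15; 15 mod 3 = 0 — OK.
7) a8 - a4 = 11 - 4 = 7, not 9 — violated.
8) 3a8 - 4a5 = 3(11) - 4(17) = -35 — OK.
9) 4 / 4 = 1, so 4 divides 4 — OK.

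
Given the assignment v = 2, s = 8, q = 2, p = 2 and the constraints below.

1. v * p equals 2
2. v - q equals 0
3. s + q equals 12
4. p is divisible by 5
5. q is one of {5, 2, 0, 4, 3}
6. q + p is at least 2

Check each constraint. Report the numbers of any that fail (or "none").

The assignment fails constraints 1, 3, 4.

1. v * p = 2 * 2 = 4, not 2 — violated.
2. v - q = 2 - 2 = 0 — OK.
3. s + q = 8 + 2 = 10, not 12 — violated.
4. 2 = 5*0 + 2, so 5 does not divide 2 — violated.
5. q = 2 is in {5, 2, 0, 4, 3} — OK.
6. q + p = 2 + 2 = 4; 4 ≥ 2 — OK.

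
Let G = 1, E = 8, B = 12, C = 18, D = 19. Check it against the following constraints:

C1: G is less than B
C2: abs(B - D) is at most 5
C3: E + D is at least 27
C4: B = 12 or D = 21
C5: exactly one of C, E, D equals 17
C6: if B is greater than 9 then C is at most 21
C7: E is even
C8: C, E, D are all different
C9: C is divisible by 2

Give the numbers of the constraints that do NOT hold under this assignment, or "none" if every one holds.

C1: G = 1, B = 12; 1 < 12  yes
C2: abs(12 - 19) = 7; 7 > 5, exceeds bound 5  no
C3: E + D = 8 + 19 = 27; 27 ≥ 27  yes
C4: B = 12 = 12 (first disjunct)  yes
C5: C=18, E=8, D=19; 0 of them equal 17, not exactly one  no
C6: B = 12 > 9, so we need C ≤ 21; C = 18 ≤ 21  yes
C7: E = 8 is even  yes
C8: values 18, 8, 19 are pairwise distinct  yes
C9: 18 / 2 = 9, so 2 divides 18  yes

Constraints 2 and 5 do not hold.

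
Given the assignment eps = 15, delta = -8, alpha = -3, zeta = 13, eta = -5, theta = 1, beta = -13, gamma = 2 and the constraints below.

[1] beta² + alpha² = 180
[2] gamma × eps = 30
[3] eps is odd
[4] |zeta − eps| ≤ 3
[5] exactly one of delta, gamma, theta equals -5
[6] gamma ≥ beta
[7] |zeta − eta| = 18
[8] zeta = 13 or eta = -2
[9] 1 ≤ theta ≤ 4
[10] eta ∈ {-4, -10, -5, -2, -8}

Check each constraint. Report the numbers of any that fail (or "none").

Constraints 1, 5 are violated.

[1] beta² + alpha² = (-13)² + (-3)² = 169 + 9 = 178, not 180 — fails.
[2] gamma × eps = 2 × 15 = 30 — holds.
[3] eps = 15 is odd — holds.
[4] |13 − 15| = 2; 2 ≤ 3 — holds.
[5] delta=-8, gamma=2, theta=1; 0 of them equal -5, not exactly one — fails.
[6] gamma = 2, beta = -13; 2 ≥ -13 — holds.
[7] |13 − (-5)| = 18 — holds.
[8] zeta = 13 = 13 (first disjunct) — holds.
[9] theta = 1 lies in [1, 4] — holds.
[10] eta = -5 is in {-4, -10, -5, -2, -8} — holds.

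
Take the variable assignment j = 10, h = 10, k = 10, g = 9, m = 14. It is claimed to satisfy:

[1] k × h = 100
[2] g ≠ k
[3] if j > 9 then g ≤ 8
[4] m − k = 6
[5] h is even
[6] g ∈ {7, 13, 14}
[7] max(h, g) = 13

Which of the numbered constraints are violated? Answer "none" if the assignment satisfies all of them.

Constraints 3, 4, 6, and 7 do not hold.

[1] k × h = 10 × 10 = 100 — holds.
[2] g = 9, k = 10; distinct — holds.
[3] j = 10 > 9, so we need g ≤ 8; but g = 9 > 8 — does not hold.
[4] m − k = 14 − 10 = 4, not 6 — does not hold.
[5] h = 10 is even — holds.
[6] g = 9 is not in {7, 13, 14} — does not hold.
[7] max(10, 9) = 10, not 13 — does not hold.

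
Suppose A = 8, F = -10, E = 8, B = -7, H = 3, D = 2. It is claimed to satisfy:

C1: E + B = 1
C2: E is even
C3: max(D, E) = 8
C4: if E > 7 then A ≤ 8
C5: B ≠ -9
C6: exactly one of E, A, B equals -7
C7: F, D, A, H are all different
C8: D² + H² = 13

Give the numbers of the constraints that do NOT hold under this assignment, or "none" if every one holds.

C1: E + B = 8 + (-7) = 1 — holds.
C2: E = 8 is even — holds.
C3: max(2, 8) = 8 — holds.
C4: E = 8 > 7, so we need A ≤ 8; A = 8 ≤ 8 — holds.
C5: B = -7, and -7 ≠ -9 — holds.
C6: E=8, A=8, B=-7; 1 of them equals -7 — holds.
C7: values -10, 2, 8, 3 are pairwise distinct — holds.
C8: D² + H² = 2² + 3² = 4 + 9 = 13 — holds.

The assignment satisfies every constraint.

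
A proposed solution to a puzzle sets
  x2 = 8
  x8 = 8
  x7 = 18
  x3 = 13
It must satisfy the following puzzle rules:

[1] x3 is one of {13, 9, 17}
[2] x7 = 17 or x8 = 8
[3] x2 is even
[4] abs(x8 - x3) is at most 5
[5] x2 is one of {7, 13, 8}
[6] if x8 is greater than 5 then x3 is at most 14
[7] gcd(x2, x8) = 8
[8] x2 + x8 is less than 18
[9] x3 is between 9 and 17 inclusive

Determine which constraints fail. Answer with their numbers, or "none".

None — every constraint holds.

[1] x3 = 13 is in {13, 9, 17}  yes
[2] x7 = 18 ≠ 17, but x8 = 8 = 8 (second disjunct)  yes
[3] x2 = 8 is even  yes
[4] abs(8 - 13) = 5; 5 ≤ 5  yes
[5] x2 = 8 is in {7, 13, 8}  yes
[6] x8 = 8 > 5, so we need x3 ≤ 14; x3 = 13 ≤ 14  yes
[7] gcd(8, 8) = 8  yes
[8] x2 + x8 = 8 + 8 = 16; 16 < 18  yes
[9] x3 = 13 lies in [9, 17]  yes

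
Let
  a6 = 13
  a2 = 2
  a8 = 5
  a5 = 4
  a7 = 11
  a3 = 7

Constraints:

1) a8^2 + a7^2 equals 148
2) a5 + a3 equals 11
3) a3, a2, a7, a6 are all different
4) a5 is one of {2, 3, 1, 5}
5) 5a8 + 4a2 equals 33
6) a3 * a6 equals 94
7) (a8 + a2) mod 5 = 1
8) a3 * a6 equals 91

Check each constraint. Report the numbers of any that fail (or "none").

Violated: 1, 4, 6, and 7.

1) a8^2 + a7^2 = 5^2 + 11^2 = 25 + 121 = 146, not 148  ✗
2) a5 + a3 = 4 + 7 = 11  ✓
3) values 7, 2, 11, 13 are pairwise distinct  ✓
4) a5 = 4 is not in {2, 3, 1, 5}  ✗
5) 5a8 + 4a2 = 5(5) + 4(2) = 33  ✓
6) a3 * a6 = 7 * 13 = 91, not 94  ✗
7) a8 + a2 = 7; 7 mod 5 = 2, not 1  ✗
8) a3 * a6 = 7 * 13 = 91  ✓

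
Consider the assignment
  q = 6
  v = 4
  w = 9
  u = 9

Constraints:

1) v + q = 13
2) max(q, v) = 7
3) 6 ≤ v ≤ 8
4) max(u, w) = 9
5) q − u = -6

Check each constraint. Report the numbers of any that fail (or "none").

No — constraints 1, 2, 3, and 5 are not satisfied.

1) v + q = 4 + 6 = 10, not 13  ✘
2) max(6, 4) = 6, not 7  ✘
3) v = 4 is outside [6, 8]  ✘
4) max(9, 9) = 9  ✔
5) q − u = 6 − 9 = -3, not -6  ✘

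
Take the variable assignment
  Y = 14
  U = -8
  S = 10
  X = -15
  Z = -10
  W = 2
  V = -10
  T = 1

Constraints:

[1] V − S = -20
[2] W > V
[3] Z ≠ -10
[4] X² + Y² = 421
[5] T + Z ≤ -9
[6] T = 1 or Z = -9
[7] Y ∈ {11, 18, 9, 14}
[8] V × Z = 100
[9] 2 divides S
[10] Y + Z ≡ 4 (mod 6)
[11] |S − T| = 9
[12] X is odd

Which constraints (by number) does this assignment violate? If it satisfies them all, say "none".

[1] V − S = -10 − 10 = -20  ✔
[2] W = 2, V = -10; 2 > -10  ✔
[3] Z = -10, but -10 is required to differ  ✘
[4] X² + Y² = (-15)² + 14² = 225 + 196 = 421  ✔
[5] T + Z = 1 + (-10) = -9; -9 ≤ -9  ✔
[6] T = 1 = 1 (first disjunct)  ✔
[7] Y = 14 is in {11, 18, 9, 14}  ✔
[8] V × Z = -10 × (-10) = 100  ✔
[9] 10 / 2 = 5, so 2 divides 10  ✔
[10] Y + Z = 4; 4 mod 6 = 4  ✔
[11] |10 − 1| = 9  ✔
[12] X = -15 is odd  ✔

Violated: 3.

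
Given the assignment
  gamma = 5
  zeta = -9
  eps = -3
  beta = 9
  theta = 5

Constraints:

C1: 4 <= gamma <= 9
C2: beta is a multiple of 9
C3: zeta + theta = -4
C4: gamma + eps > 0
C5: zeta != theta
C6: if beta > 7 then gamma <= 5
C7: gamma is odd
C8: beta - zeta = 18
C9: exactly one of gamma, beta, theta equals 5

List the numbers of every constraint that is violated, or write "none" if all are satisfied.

No — constraint 9 is not satisfied.

C1: gamma = 5 lies in [4, 9] — satisfied.
C2: 9 / 9 = 1, so 9 divides 9 — satisfied.
C3: zeta + theta = -9 + 5 = -4 — satisfied.
C4: gamma + eps = 5 + (-3) = 2; 2 > 0 — satisfied.
C5: zeta = -9, theta = 5; distinct — satisfied.
C6: beta = 9 > 7, so we need gamma ≤ 5; gamma = 5 ≤ 5 — satisfied.
C7: gamma = 5 is odd — satisfied.
C8: beta - zeta = 9 - (-9) = 18 — satisfied.
C9: gamma=5, beta=9, theta=5; 2 of them equal 5, not exactly one — violated.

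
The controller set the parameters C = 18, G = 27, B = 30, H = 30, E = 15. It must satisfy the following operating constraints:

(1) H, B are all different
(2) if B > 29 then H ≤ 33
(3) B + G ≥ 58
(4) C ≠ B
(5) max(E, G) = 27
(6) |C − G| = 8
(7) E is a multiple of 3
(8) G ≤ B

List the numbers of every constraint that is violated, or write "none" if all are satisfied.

Violated: 1, 3, and 6.

(1) H = B = 30, not all different — violated.
(2) B = 30 > 29, so we need H ≤ 33; H = 30 ≤ 33 — satisfied.
(3) B + G = 30 + 27 = 57; 57 < 58, bound 58 not met — violated.
(4) C = 18, B = 30; distinct — satisfied.
(5) max(15, 27) = 27 — satisfied.
(6) |18 − 27| = 9, not 8 — violated.
(7) 15 / 3 = 5, so 3 divides 15 — satisfied.
(8) G = 27, B = 30; 27 ≤ 30 — satisfied.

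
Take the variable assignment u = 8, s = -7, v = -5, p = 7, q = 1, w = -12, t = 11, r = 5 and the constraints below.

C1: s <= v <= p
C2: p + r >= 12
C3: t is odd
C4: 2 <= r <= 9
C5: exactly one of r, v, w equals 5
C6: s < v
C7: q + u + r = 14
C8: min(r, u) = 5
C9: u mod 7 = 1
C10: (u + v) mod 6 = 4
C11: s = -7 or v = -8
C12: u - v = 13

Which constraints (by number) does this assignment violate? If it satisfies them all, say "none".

C1: values -7 <= -5 <= 7  ✔
C2: p + r = 7 + 5 = 12; 12 ≥ 12  ✔
C3: t = 11 is odd  ✔
C4: r = 5 lies in [2, 9]  ✔
C5: r=5, v=-5, w=-12; 1 of them equals 5  ✔
C6: s = -7, v = -5; -7 < -5  ✔
C7: q + u + r = 1 + 8 + 5 = 14  ✔
C8: min(5, 8) = 5  ✔
C9: 8 mod 7 = 1  ✔
C10: u + v = 3; 3 mod 6 = 3, not 4  ✘
C11: s = -7 = -7 (first disjunct)  ✔
C12: u - v = 8 - (-5) = 13  ✔

Constraint 10 does not hold.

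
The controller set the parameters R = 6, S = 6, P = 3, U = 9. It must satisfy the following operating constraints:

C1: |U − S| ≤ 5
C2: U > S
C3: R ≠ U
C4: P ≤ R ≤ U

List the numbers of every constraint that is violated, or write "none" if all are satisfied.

None — every constraint holds.

C1: |9 − 6| = 3; 3 ≤ 5 — satisfied.
C2: U = 9, S = 6; 9 > 6 — satisfied.
C3: R = 6, U = 9; distinct — satisfied.
C4: values 3 ≤ 6 ≤ 9 — satisfied.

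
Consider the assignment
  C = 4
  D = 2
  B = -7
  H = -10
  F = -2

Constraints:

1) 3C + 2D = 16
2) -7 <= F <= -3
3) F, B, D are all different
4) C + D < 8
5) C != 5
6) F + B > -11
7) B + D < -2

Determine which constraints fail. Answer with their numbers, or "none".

1) 3C + 2D = 3(4) + 2(2) = 16 — OK.
2) F = -2 is outside [-7, -3] — violated.
3) values -2, -7, 2 are pairwise distinct — OK.
4) C + D = 4 + 2 = 6; 6 < 8 — OK.
5) C = 4, and 4 ≠ 5 — OK.
6) F + B = -2 + (-7) = -9; -9 > -11 — OK.
7) B + D = -7 + 2 = -5; -5 < -2 — OK.

Violated: 2.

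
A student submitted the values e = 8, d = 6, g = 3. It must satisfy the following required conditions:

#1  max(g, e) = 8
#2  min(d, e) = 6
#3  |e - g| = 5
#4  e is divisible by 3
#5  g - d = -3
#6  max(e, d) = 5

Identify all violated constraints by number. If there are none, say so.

Constraints 4 and 6 are violated.

#1 max(3, 8) = 8 — OK.
#2 min(6, 8) = 6 — OK.
#3 |8 - 3| = 5 — OK.
#4 8 = 3*2 + 2, so 3 does not divide 8 — violated.
#5 g - d = 3 - 6 = -3 — OK.
#6 max(8, 6) = 8, not 5 — violated.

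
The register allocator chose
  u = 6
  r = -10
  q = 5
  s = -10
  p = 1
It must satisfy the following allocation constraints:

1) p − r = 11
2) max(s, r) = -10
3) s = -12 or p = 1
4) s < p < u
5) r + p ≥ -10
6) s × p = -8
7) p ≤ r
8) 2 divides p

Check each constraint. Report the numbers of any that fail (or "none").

No — constraints 6, 7, 8 are not satisfied.

1) p − r = 1 − (-10) = 11 — satisfied.
2) max(-10, -10) = -10 — satisfied.
3) s = -10 ≠ -12, but p = 1 = 1 (second disjunct) — satisfied.
4) values -10 < 1 < 6 — satisfied.
5) r + p = -10 + 1 = -9; -9 ≥ -10 — satisfied.
6) s × p = -10 × 1 = -10, not -8 — violated.
7) p = 1, r = -10; 1 > -10 (want ≤) — violated.
8) 1 = 2×0 + 1, so 2 does not divide 1 — violated.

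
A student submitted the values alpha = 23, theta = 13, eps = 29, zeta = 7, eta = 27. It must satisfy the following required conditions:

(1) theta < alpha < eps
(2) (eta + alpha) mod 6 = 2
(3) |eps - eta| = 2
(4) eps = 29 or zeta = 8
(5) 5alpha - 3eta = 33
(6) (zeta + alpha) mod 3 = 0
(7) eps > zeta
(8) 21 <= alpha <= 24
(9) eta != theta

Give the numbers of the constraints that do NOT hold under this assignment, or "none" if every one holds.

(1) values 13 < 23 < 29 — OK.
(2) eta + alpha = 50; 50 mod 6 = 2 — OK.
(3) |29 - 27| = 2 — OK.
(4) eps = 29 = 29 (first disjunct) — OK.
(5) 5alpha - 3eta = 5(23) - 3(27) = 34, not 33 — violated.
(6) zeta + alpha = 30; 30 mod 3 = 0 — OK.
(7) eps = 29, zeta = 7; 29 > 7 — OK.
(8) alpha = 23 lies in [21, 24] — OK.
(9) eta = 27, theta = 13; distinct — OK.

The assignment fails constraint 5.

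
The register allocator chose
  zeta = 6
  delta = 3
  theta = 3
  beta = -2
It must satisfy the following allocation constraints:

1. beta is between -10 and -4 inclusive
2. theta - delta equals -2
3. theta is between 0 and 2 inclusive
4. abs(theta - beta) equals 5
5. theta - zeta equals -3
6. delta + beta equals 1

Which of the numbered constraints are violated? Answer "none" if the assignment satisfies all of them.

Constraints 1, 2, and 3 are violated.

1. beta = -2 is outside [-10, -4] — violated.
2. theta - delta = 3 - 3 = 0, not -2 — violated.
3. theta = 3 is outside [0, 2] — violated.
4. abs(3 - (-2)) = 5 — OK.
5. theta - zeta = 3 - 6 = -3 — OK.
6. delta + beta = 3 + (-2) = 1 — OK.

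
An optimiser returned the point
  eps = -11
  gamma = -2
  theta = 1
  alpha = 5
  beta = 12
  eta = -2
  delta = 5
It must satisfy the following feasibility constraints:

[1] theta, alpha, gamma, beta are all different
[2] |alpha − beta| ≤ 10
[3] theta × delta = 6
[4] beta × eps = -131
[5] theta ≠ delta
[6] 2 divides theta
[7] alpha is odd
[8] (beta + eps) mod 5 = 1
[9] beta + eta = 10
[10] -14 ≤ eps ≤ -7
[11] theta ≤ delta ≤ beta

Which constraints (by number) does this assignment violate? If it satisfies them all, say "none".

Constraints 3, 4, 6 do not hold.

[1] values 1, 5, -2, 12 are pairwise distinct  OK
[2] |5 − 12| = 7; 7 ≤ 10  OK
[3] theta × delta = 1 × 5 = 5, not 6  FAIL
[4] beta × eps = 12 × (-11) = -132, not -131  FAIL
[5] theta = 1, delta = 5; distinct  OK
[6] 1 = 2×0 + 1, so 2 does not divide 1  FAIL
[7] alpha = 5 is odd  OK
[8] beta + eps = 1; 1 mod 5 = 1  OK
[9] beta + eta = 12 + (-2) = 10  OK
[10] eps = -11 lies in [-14, -7]  OK
[11] values 1 ≤ 5 ≤ 12  OK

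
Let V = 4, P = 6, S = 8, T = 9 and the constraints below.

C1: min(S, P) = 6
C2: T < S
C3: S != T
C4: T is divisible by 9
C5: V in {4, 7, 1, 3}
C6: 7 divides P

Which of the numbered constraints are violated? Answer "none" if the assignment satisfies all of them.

Constraints 2, 6 are violated.

C1: min(8, 6) = 6 — OK.
C2: T = 9, S = 8; 9 ≥ 8 (want <) — violated.
C3: S = 8, T = 9; distinct — OK.
C4: 9 / 9 = 1, so 9 divides 9 — OK.
C5: V = 4 is in {4, 7, 1, 3} — OK.
C6: 6 = 7*0 + 6, so 7 does not divide 6 — violated.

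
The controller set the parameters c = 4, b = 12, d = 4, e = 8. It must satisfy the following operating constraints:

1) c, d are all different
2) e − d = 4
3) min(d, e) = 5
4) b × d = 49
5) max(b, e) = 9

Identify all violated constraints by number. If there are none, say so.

1) c = d = 4, not all different  ✘
2) e − d = 8 − 4 = 4  ✔
3) min(4, 8) = 4, not 5  ✘
4) b × d = 12 × 4 = 48, not 49  ✘
5) max(12, 8) = 12, not 9  ✘

Constraints 1, 3, 4, 5 do not hold.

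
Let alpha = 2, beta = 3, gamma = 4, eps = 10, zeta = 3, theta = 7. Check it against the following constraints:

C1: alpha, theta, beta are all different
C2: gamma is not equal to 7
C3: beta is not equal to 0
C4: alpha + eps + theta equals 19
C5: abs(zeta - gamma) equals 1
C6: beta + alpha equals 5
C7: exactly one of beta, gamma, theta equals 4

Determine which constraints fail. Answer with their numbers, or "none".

C1: values 2, 7, 3 are pairwise distinct — holds.
C2: gamma = 4, and 4 ≠ 7 — holds.
C3: beta = 3, and 3 ≠ 0 — holds.
C4: alpha + eps + theta = 2 + 10 + 7 = 19 — holds.
C5: abs(3 - 4) = 1 — holds.
C6: beta + alpha = 3 + 2 = 5 — holds.
C7: beta=3, gamma=4, theta=7; 1 of them equals 4 — holds.

None — every constraint holds.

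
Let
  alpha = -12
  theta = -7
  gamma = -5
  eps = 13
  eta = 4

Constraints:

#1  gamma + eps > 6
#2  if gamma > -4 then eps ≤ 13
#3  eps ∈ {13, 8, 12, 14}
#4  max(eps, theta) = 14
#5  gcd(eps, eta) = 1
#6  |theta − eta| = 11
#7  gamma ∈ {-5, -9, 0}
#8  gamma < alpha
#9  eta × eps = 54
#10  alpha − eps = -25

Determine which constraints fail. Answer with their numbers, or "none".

No — constraints 4, 8, and 9 are not satisfied.

#1 gamma + eps = -5 + 13 = 8; 8 > 6 — holds.
#2 gamma = -5, not > -4; antecedent false, conditional vacuously true — holds.
#3 eps = 13 is in {13, 8, 12, 14} — holds.
#4 max(13, -7) = 13, not 14 — does not hold.
#5 gcd(13, 4) = 1 — holds.
#6 |-7 − 4| = 11 — holds.
#7 gamma = -5 is in {-5, -9, 0} — holds.
#8 gamma = -5, alpha = -12; -5 ≥ -12 (want <) — does not hold.
#9 eta × eps = 4 × 13 = 52, not 54 — does not hold.
#10 alpha − eps = -12 − 13 = -25 — holds.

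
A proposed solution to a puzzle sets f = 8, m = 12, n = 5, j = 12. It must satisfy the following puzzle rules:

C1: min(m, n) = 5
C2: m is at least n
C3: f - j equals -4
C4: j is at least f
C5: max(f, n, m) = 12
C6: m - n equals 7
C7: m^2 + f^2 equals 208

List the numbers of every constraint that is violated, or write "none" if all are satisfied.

C1: min(12, 5) = 5  holds
C2: m = 12, n = 5; 12 ≥ 5  holds
C3: f - j = 8 - 12 = -4  holds
C4: j = 12, f = 8; 12 ≥ 8  holds
C5: max(8, 5, 12) = 12  holds
C6: m - n = 12 - 5 = 7  holds
C7: m^2 + f^2 = 12^2 + 8^2 = 144 + 64 = 208  holds

None — every constraint holds.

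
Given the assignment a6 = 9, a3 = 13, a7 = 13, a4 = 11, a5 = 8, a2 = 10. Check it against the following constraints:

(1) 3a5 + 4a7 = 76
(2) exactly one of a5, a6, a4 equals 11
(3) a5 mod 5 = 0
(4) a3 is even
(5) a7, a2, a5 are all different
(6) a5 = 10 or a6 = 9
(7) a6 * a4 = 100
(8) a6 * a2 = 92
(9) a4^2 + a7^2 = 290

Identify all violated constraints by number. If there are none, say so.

(1) 3a5 + 4a7 = 3(8) + 4(13) = 76 — holds.
(2) a5=8, a6=9, a4=11; 1 of them equals 11 — holds.
(3) 8 mod 5 = 3, not 0 — does not hold.
(4) a3 = 13 is odd — does not hold.
(5) values 13, 10, 8 are pairwise distinct — holds.
(6) a5 = 8 ≠ 10, but a6 = 9 = 9 (second disjunct) — holds.
(7) a6 * a4 = 9 * 11 = 99, not 100 — does not hold.
(8) a6 * a2 = 9 * 10 = 90, not 92 — does not hold.
(9) a4^2 + a7^2 = 11^2 + 13^2 = 121 + 169 = 290 — holds.

No — constraints 3, 4, 7, 8 are not satisfied.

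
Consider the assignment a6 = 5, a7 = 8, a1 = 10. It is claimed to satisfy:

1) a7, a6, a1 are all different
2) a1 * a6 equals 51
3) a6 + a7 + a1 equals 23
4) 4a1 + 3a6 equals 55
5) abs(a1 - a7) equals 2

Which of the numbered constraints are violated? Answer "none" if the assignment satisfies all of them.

1) values 8, 5, 10 are pairwise distinct  holds
2) a1 * a6 = 10 * 5 = 50, not 51  fails
3) a6 + a7 + a1 = 5 + 8 + 10 = 23  holds
4) 4a1 + 3a6 = 4(10) + 3(5) = 55  holds
5) abs(10 - 8) = 2  holds

No — constraint 2 is not satisfied.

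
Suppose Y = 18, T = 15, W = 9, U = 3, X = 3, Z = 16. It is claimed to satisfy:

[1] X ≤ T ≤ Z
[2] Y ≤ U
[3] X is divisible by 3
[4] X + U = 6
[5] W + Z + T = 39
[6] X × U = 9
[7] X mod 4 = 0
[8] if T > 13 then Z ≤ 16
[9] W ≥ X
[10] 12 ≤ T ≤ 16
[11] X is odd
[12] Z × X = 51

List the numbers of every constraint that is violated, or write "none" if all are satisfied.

[1] values 3 ≤ 15 ≤ 16 — holds.
[2] Y = 18, U = 3; 18 > 3 (want ≤) — fails.
[3] 3 / 3 = 1, so 3 divides 3 — holds.
[4] X + U = 3 + 3 = 6 — holds.
[5] W + Z + T = 9 + 16 + 15 = 40, not 39 — fails.
[6] X × U = 3 × 3 = 9 — holds.
[7] 3 mod 4 = 3, not 0 — fails.
[8] T = 15 > 13, so we need Z ≤ 16; Z = 16 ≤ 16 — holds.
[9] W = 9, X = 3; 9 ≥ 3 — holds.
[10] T = 15 lies in [12, 16] — holds.
[11] X = 3 is odd — holds.
[12] Z × X = 16 × 3 = 48, not 51 — fails.

The assignment fails constraints 2, 5, 7, and 12.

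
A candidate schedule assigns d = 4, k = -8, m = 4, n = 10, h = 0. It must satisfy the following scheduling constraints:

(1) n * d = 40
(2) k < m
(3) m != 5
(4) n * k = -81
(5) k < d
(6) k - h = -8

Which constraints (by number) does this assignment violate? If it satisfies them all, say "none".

Constraint 4 is violated.

(1) n * d = 10 * 4 = 40  yes
(2) k = -8, m = 4; -8 < 4  yes
(3) m = 4, and 4 ≠ 5  yes
(4) n * k = 10 * (-8) = -80, not -81  no
(5) k = -8, d = 4; -8 < 4  yes
(6) k - h = -8 - 0 = -8  yes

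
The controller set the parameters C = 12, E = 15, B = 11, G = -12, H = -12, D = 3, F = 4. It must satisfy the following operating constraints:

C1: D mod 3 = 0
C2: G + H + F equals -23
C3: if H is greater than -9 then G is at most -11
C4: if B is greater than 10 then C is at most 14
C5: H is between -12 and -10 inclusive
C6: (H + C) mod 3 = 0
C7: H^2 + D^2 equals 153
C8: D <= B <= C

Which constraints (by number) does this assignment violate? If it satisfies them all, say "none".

C1: 3 mod 3 = 0  holds
C2: G + H + F = -12 + (-12) + 4 = -20, not -23  fails
C3: H = -12, not > -9; antecedent false, conditional vacuously true  holds
C4: B = 11 > 10, so we need C ≤ 14; C = 12 ≤ 14  holds
C5: H = -12 lies in [-12, -10]  holds
C6: H + C = 0; 0 mod 3 = 0  holds
C7: H^2 + D^2 = (-12)^2 + 3^2 = 144 + 9 = 153  holds
C8: values 3 <= 11 <= 12  holds

Violated: 2.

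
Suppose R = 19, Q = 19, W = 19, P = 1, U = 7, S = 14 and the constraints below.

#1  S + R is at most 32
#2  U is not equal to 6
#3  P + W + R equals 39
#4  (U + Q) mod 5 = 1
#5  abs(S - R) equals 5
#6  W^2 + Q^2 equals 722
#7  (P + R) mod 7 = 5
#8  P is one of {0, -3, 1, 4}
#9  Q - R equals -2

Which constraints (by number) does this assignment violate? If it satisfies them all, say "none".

Constraints 1, 7, and 9 do not hold.

#1 S + R = 14 + 19 = 33; 33 > 32, bound 32 not met  no
#2 U = 7, and 7 ≠ 6  yes
#3 P + W + R = 1 + 19 + 19 = 39  yes
#4 U + Q = 26; 26 mod 5 = 1  yes
#5 abs(14 - 19) = 5  yes
#6 W^2 + Q^2 = 19^2 + 19^2 = 361 + 361 = 722  yes
#7 P + R = 20; 20 mod 7 = 6, not 5  no
#8 P = 1 is in {0, -3, 1, 4}  yes
#9 Q - R = 19 - 19 = 0, not -2  no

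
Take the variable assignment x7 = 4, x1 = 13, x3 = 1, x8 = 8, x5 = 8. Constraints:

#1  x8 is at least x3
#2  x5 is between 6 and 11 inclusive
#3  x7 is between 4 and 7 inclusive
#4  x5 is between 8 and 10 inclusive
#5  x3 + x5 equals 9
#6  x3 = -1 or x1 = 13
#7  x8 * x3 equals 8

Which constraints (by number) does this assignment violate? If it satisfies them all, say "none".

#1 x8 = 8, x3 = 1; 8 ≥ 1  true
#2 x5 = 8 lies in [6, 11]  true
#3 x7 = 4 lies in [4, 7]  true
#4 x5 = 8 lies in [8, 10]  true
#5 x3 + x5 = 1 + 8 = 9  true
#6 x3 = 1 ≠ -1, but x1 = 13 = 13 (second disjunct)  true
#7 x8 * x3 = 8 * 1 = 8  true

None — every constraint holds.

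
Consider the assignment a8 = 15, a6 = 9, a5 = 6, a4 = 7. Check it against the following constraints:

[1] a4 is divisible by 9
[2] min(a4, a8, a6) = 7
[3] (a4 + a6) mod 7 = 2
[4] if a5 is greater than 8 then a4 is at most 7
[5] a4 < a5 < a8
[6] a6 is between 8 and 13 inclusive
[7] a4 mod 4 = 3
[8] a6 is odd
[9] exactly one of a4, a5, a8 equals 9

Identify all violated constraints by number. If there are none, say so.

Violated: 1, 5, and 9.

[1] 7 = 9*0 + 7, so 9 does not divide 7 — fails.
[2] min(7, 15, 9) = 7 — holds.
[3] a4 + a6 = 16; 16 mod 7 = 2 — holds.
[4] a5 = 6, not > 8; antecedent false, conditional vacuously true — holds.
[5] values 7, 6, 15; a4 = 7 is not < a5 = 6 — fails.
[6] a6 = 9 lies in [8, 13] — holds.
[7] 7 mod 4 = 3 — holds.
[8] a6 = 9 is odd — holds.
[9] a4=7, a5=6, a8=15; 0 of them equal 9, not exactly one — fails.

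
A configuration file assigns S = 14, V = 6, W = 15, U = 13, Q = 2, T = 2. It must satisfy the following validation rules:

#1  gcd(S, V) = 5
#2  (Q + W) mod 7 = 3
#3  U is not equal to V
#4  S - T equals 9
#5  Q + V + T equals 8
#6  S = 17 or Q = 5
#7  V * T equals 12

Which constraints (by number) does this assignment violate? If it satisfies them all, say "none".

#1 gcd(14, 6) = 2, not 5 — fails.
#2 Q + W = 17; 17 mod 7 = 3 — holds.
#3 U = 13, V = 6; distinct — holds.
#4 S - T = 14 - 2 = 12, not 9 — fails.
#5 Q + V + T = 2 + 6 + 2 = 10, not 8 — fails.
#6 S = 14 ≠ 17 and Q = 2 ≠ 5; both disjuncts false — fails.
#7 V * T = 6 * 2 = 12 — holds.

Constraints 1, 4, 5, 6 are violated.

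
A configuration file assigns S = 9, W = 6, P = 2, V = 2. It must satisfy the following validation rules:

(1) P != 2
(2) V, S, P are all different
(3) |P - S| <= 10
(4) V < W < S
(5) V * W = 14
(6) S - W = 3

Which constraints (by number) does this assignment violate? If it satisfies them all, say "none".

(1) P = 2, but 2 is required to differ — fails.
(2) V = P = 2, not all different — fails.
(3) |2 - 9| = 7; 7 ≤ 10 — holds.
(4) values 2 < 6 < 9 — holds.
(5) V * W = 2 * 6 = 12, not 14 — fails.
(6) S - W = 9 - 6 = 3 — holds.

Constraints 1, 2, and 5 are violated.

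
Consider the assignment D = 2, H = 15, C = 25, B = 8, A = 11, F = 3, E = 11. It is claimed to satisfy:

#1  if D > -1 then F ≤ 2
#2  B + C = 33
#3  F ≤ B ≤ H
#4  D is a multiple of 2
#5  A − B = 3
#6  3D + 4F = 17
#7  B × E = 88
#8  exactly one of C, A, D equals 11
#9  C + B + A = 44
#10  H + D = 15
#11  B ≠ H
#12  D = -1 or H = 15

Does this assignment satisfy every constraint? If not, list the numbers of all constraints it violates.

No — constraints 1, 6, and 10 are not satisfied.

#1 D = 2 > -1, so we need F ≤ 2; but F = 3 > 2 — violated.
#2 B + C = 8 + 25 = 33 — OK.
#3 values 3 ≤ 8 ≤ 15 — OK.
#4 2 / 2 = 1, so 2 divides 2 — OK.
#5 A − B = 11 − 8 = 3 — OK.
#6 3D + 4F = 3(2) + 4(3) = 18, not 17 — violated.
#7 B × E = 8 × 11 = 88 — OK.
#8 C=25, A=11, D=2; 1 of them equals 11 — OK.
#9 C + B + A = 25 + 8 + 11 = 44 — OK.
#10 H + D = 15 + 2 = 17, not 15 — violated.
#11 B = 8, H = 15; distinct — OK.
#12 D = 2 ≠ -1, but H = 15 = 15 (second disjunct) — OK.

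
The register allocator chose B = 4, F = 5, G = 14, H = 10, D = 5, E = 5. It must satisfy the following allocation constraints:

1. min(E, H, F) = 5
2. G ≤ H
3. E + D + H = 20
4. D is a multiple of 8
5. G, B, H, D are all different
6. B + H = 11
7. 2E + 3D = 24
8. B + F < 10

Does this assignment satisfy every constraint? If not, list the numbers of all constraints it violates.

The assignment fails constraints 2, 4, 6, 7.

1. min(5, 10, 5) = 5  true
2. G = 14, H = 10; 14 > 10 (want ≤)  false
3. E + D + H = 5 + 5 + 10 = 20  true
4. 5 = 8×0 + 5, so 8 does not divide 5  false
5. values 14, 4, 10, 5 are pairwise distinct  true
6. B + H = 4 + 10 = 14, not 11  false
7. 2E + 3D = 2(5) + 3(5) = 25, not 24  false
8. B + F = 4 + 5 = 9; 9 < 10  true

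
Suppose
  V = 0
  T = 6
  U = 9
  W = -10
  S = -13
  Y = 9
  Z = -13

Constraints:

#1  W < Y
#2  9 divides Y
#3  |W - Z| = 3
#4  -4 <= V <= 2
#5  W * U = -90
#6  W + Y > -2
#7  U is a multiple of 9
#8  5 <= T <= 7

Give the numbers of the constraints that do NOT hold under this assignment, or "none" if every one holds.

No violations.

#1 W = -10, Y = 9; -10 < 9 — satisfied.
#2 9 / 9 = 1, so 9 divides 9 — satisfied.
#3 |-10 - (-13)| = 3 — satisfied.
#4 V = 0 lies in [-4, 2] — satisfied.
#5 W * U = -10 * 9 = -90 — satisfied.
#6 W + Y = -10 + 9 = -1; -1 > -2 — satisfied.
#7 9 / 9 = 1, so 9 divides 9 — satisfied.
#8 T = 6 lies in [5, 7] — satisfied.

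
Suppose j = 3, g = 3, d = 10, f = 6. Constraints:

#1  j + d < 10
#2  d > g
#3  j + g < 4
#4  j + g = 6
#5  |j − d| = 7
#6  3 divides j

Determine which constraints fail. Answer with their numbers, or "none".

Constraints 1 and 3 do not hold.

#1 j + d = 3 + 10 = 13; 13 ≥ 10, bound 10 not met  ✗
#2 d = 10, g = 3; 10 > 3  ✓
#3 j + g = 3 + 3 = 6; 6 ≥ 4, bound 4 not met  ✗
#4 j + g = 3 + 3 = 6  ✓
#5 |3 − 10| = 7  ✓
#6 3 / 3 = 1, so 3 divides 3  ✓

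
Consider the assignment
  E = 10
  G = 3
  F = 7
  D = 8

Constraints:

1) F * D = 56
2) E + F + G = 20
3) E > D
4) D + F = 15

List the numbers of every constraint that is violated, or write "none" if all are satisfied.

No violations.

1) F * D = 7 * 8 = 56 — satisfied.
2) E + F + G = 10 + 7 + 3 = 20 — satisfied.
3) E = 10, D = 8; 10 > 8 — satisfied.
4) D + F = 8 + 7 = 15 — satisfied.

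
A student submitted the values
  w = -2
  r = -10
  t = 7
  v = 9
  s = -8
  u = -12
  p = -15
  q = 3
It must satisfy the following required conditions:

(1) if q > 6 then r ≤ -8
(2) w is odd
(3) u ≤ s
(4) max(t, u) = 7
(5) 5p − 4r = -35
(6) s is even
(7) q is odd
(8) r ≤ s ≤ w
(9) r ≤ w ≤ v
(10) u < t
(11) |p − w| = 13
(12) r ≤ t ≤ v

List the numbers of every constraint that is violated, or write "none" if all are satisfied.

(1) q = 3, not > 6; antecedent false, conditional vacuously true  true
(2) w = -2 is even  false
(3) u = -12, s = -8; -12 ≤ -8  true
(4) max(7, -12) = 7  true
(5) 5p − 4r = 5(-15) − 4(-10) = -35  true
(6) s = -8 is even  true
(7) q = 3 is odd  true
(8) values -10 ≤ -8 ≤ -2  true
(9) values -10 ≤ -2 ≤ 9  true
(10) u = -12, t = 7; -12 < 7  true
(11) |-15 − (-2)| = 13  true
(12) values -10 ≤ 7 ≤ 9  true

The assignment fails constraint 2.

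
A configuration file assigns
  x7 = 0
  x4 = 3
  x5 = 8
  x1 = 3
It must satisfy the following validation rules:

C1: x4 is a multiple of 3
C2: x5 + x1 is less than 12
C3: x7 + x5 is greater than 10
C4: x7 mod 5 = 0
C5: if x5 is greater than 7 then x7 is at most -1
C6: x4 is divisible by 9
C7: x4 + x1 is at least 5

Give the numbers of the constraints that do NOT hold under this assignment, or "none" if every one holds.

C1: 3 / 3 = 1, so 3 divides 3 — satisfied.
C2: x5 + x1 = 8 + 3 = 11; 11 < 12 — satisfied.
C3: x7 + x5 = 0 + 8 = 8; 8 ≤ 10, bound 10 not met — violated.
C4: 0 mod 5 = 0 — satisfied.
C5: x5 = 8 > 7, so we need x7 ≤ -1; but x7 = 0 > -1 — violated.
C6: 3 = 9*0 + 3, so 9 does not divide 3 — violated.
C7: x4 + x1 = 3 + 3 = 6; 6 ≥ 5 — satisfied.

Violated: 3, 5, 6.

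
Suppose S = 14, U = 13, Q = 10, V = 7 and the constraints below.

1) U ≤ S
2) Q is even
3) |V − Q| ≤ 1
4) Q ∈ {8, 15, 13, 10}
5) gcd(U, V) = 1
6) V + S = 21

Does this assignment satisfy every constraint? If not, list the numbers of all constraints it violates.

Constraint 3 does not hold.

1) U = 13, S = 14; 13 ≤ 14 — holds.
2) Q = 10 is even — holds.
3) |7 − 10| = 3; 3 > 1, exceeds bound 1 — does not hold.
4) Q = 10 is in {8, 15, 13, 10} — holds.
5) gcd(13, 7) = 1 — holds.
6) V + S = 7 + 14 = 21 — holds.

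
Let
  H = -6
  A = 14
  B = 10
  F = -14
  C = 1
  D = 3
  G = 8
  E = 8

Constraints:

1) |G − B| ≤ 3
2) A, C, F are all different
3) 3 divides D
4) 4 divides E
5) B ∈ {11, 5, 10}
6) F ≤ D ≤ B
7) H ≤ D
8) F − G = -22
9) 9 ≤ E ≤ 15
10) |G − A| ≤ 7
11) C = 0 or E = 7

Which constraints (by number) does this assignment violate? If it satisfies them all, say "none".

The assignment fails constraints 9, 11.

1) |8 − 10| = 2; 2 ≤ 3  true
2) values 14, 1, -14 are pairwise distinct  true
3) 3 / 3 = 1, so 3 divides 3  true
4) 8 / 4 = 2, so 4 divides 8  true
5) B = 10 is in {11, 5, 10}  true
6) values -14 ≤ 3 ≤ 10  true
7) H = -6, D = 3; -6 ≤ 3  true
8) F − G = -14 − 8 = -22  true
9) E = 8 is outside [9, 15]  false
10) |8 − 14| = 6; 6 ≤ 7  true
11) C = 1 ≠ 0 and E = 8 ≠ 7; both disjuncts false  false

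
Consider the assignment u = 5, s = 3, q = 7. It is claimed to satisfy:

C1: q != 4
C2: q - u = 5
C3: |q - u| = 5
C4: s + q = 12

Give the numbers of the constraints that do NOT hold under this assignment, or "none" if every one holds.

Constraints 2, 3, 4 do not hold.

C1: q = 7, and 7 ≠ 4 — holds.
C2: q - u = 7 - 5 = 2, not 5 — does not hold.
C3: |7 - 5| = 2, not 5 — does not hold.
C4: s + q = 3 + 7 = 10, not 12 — does not hold.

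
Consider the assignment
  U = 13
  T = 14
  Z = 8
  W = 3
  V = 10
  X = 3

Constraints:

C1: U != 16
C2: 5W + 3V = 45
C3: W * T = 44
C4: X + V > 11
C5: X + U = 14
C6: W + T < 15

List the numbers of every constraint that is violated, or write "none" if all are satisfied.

C1: U = 13, and 13 ≠ 16  OK
C2: 5W + 3V = 5(3) + 3(10) = 45  OK
C3: W * T = 3 * 14 = 42, not 44  FAIL
C4: X + V = 3 + 10 = 13; 13 > 11  OK
C5: X + U = 3 + 13 = 16, not 14  FAIL
C6: W + T = 3 + 14 = 17; 17 ≥ 15, bound 15 not met  FAIL

Violated: 3, 5, and 6.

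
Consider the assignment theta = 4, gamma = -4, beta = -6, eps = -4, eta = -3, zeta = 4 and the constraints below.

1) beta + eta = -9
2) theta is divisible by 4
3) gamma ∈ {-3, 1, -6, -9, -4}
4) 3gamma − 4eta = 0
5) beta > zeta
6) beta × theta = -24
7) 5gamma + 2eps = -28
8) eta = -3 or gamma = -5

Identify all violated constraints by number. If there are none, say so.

1) beta + eta = -6 + (-3) = -9 — holds.
2) 4 / 4 = 1, so 4 divides 4 — holds.
3) gamma = -4 is in {-3, 1, -6, -9, -4} — holds.
4) 3gamma − 4eta = 3(-4) − 4(-3) = 0 — holds.
5) beta = -6, zeta = 4; -6 ≤ 4 (want >) — does not hold.
6) beta × theta = -6 × 4 = -24 — holds.
7) 5gamma + 2eps = 5(-4) + 2(-4) = -28 — holds.
8) eta = -3 = -3 (first disjunct) — holds.

Violated: 5.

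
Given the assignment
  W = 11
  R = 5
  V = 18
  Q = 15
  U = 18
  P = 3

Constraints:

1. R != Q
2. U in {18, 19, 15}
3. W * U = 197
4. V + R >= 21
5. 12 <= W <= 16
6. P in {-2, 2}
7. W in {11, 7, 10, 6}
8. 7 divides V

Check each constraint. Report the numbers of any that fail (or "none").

The assignment fails constraints 3, 5, 6, 8.

1. R = 5, Q = 15; distinct — OK.
2. U = 18 is in {18, 19, 15} — OK.
3. W * U = 11 * 18 = 198, not 197 — violated.
4. V + R = 18 + 5 = 23; 23 ≥ 21 — OK.
5. W = 11 is outside [12, 16] — violated.
6. P = 3 is not in {-2, 2} — violated.
7. W = 11 is in {11, 7, 10, 6} — OK.
8. 18 = 7*2 + 4, so 7 does not divide 18 — violated.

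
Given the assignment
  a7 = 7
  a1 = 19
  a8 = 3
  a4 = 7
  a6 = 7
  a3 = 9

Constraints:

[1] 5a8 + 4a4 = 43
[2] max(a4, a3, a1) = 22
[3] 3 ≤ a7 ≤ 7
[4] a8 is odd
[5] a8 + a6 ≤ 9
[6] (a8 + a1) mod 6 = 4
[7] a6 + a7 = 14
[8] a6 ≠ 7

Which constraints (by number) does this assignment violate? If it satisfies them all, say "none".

[1] 5a8 + 4a4 = 5(3) + 4(7) = 43  ✓
[2] max(7, 9, 19) = 19, not 22  ✗
[3] a7 = 7 lies in [3, 7]  ✓
[4] a8 = 3 is odd  ✓
[5] a8 + a6 = 3 + 7 = 10; 10 > 9, bound 9 not met  ✗
[6] a8 + a1 = 22; 22 mod 6 = 4  ✓
[7] a6 + a7 = 7 + 7 = 14  ✓
[8] a6 = 7, but 7 is required to differ  ✗

Constraints 2, 5, 8 do not hold.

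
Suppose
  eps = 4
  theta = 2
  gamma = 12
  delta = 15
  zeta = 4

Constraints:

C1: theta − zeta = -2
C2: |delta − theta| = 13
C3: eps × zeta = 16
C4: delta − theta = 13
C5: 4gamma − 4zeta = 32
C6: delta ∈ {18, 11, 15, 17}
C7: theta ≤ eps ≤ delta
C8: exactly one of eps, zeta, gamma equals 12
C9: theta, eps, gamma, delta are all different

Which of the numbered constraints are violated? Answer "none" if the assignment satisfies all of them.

All constraints are satisfied.

C1: theta − zeta = 2 − 4 = -2  true
C2: |15 − 2| = 13  true
C3: eps × zeta = 4 × 4 = 16  true
C4: delta − theta = 15 − 2 = 13  true
C5: 4gamma − 4zeta = 4(12) − 4(4) = 32  true
C6: delta = 15 is in {18, 11, 15, 17}  true
C7: values 2 ≤ 4 ≤ 15  true
C8: eps=4, zeta=4, gamma=12; 1 of them equals 12  true
C9: values 2, 4, 12, 15 are pairwise distinct  true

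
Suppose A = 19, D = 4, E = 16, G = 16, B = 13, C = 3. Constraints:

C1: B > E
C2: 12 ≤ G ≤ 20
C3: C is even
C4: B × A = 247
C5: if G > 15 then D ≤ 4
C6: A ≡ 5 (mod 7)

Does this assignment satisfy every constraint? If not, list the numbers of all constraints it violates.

C1: B = 13, E = 16; 13 ≤ 16 (want >) — does not hold.
C2: G = 16 lies in [12, 20] — holds.
C3: C = 3 is odd — does not hold.
C4: B × A = 13 × 19 = 247 — holds.
C5: G = 16 > 15, so we need D ≤ 4; D = 4 ≤ 4 — holds.
C6: 19 mod 7 = 5 — holds.

Constraints 1 and 3 do not hold.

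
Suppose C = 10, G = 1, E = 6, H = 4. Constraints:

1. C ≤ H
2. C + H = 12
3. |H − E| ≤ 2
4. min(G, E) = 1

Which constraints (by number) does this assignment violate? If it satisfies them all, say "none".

1. C = 10, H = 4; 10 > 4 (want ≤) — violated.
2. C + H = 10 + 4 = 14, not 12 — violated.
3. |4 − 6| = 2; 2 ≤ 2 — OK.
4. min(1, 6) = 1 — OK.

Violated: 1 and 2.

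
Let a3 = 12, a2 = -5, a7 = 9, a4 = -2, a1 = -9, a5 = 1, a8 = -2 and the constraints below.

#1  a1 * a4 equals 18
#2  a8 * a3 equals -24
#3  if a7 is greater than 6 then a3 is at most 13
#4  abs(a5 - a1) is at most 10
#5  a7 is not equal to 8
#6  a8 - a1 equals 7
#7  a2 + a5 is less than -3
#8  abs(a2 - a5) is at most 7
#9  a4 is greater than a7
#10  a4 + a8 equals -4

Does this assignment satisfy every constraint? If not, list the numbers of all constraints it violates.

Constraint 9 does not hold.

#1 a1 * a4 = -9 * (-2) = 18 — holds.
#2 a8 * a3 = -2 * 12 = -24 — holds.
#3 a7 = 9 > 6, so we need a3 ≤ 13; a3 = 12 ≤ 13 — holds.
#4 abs(1 - (-9)) = 10; 10 ≤ 10 — holds.
#5 a7 = 9, and 9 ≠ 8 — holds.
#6 a8 - a1 = -2 - (-9) = 7 — holds.
#7 a2 + a5 = -5 + 1 = -4; -4 < -3 — holds.
#8 abs(-5 - 1) = 6; 6 ≤ 7 — holds.
#9 a4 = -2, a7 = 9; -2 ≤ 9 (want >) — does not hold.
#10 a4 + a8 = -2 + (-2) = -4 — holds.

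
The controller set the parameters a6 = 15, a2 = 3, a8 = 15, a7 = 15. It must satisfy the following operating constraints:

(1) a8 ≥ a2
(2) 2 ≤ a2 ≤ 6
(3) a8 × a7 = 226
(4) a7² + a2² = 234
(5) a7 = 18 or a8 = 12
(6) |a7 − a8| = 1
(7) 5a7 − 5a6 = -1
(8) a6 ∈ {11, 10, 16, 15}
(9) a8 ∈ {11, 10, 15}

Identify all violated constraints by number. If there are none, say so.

(1) a8 = 15, a2 = 3; 15 ≥ 3 — OK.
(2) a2 = 3 lies in [2, 6] — OK.
(3) a8 × a7 = 15 × 15 = 225, not 226 — violated.
(4) a7² + a2² = 15² + 3² = 225 + 9 = 234 — OK.
(5) a7 = 15 ≠ 18 and a8 = 15 ≠ 12; both disjuncts false — violated.
(6) |15 − 15| = 0, not 1 — violated.
(7) 5a7 − 5a6 = 5(15) − 5(15) = 0, not -1 — violated.
(8) a6 = 15 is in {11, 10, 16, 15} — OK.
(9) a8 = 15 is in {11, 10, 15} — OK.

Violated: 3, 5, 6, 7.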